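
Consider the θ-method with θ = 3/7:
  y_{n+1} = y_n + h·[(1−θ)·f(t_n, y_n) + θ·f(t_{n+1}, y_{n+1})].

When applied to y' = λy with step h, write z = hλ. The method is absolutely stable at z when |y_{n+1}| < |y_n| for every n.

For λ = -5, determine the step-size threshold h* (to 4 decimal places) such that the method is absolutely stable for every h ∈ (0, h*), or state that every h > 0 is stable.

Test eqn y'=λy, z=hλ:
  y_{n+1} = y_n + z·[4/7·y_n + 3/7·y_{n+1}] ⇒ (1 − 3/7z)y_{n+1} = (1 + 4/7z)y_n
  R(z) = (1 + 4/7z)/(1 − 3/7z).

Find x<0 with |R(x)|<1.
x=-0.81: |R|=0.3987
R=−1: 1+4/7x = −1+3/7x ⇒ -1/7x=2 ⇒ x=2/(-1/7)=-14.0000
Confirm numerically:
  x=-11.364: |R|=0.93585 <1
  x=-10.659: |R|=0.91428 <1
  x=-9.662: |R|=0.87945 <1
  x=-7.579: |R|=0.78407 <1
  x=-14.509: |R|=1.01007 >1
  x=-14.084: |R|=1.00171 >1
So |R|<1 on (-14.0000, 0).

(-14.0000,0); λ=-5 ⇒ h* = (14)/5 = 2.8000.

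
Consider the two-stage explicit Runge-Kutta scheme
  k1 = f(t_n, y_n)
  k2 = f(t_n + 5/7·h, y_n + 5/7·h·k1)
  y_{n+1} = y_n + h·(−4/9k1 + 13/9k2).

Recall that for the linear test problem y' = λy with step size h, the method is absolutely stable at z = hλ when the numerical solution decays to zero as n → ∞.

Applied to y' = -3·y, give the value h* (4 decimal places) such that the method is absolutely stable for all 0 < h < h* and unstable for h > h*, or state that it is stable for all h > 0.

With y'=λy (z=hλ):
  k1=λy_n ⇒ h·k1=z·y_n;  k2=λ(1+5/7z)y_n ⇒ h·k2=z(1+5/7z)y_n
  y_{n+1}/y_n = 1 − 4/9z + 13/9z(1+5/7z) = 1 + z + 65/63z²
  ⇒ R(z) = 1 + z + 65/63z².

Boundary: |R(x)|=1, x<0.
x=-0.36: |R|=0.7737
R=1: x+65/63x²=0 ⇒ x=−63/65=-0.9692; min R=1−1/(4·65/63)=0.7577>−1
Confirm numerically:
  x=-0.713: |R|=0.81151 <1
  x=-0.691: |R|=0.80164 <1
  x=-0.532: |R|=0.76001 <1
  x=-0.443: |R|=0.75948 <1
  x=-1.338: |R|=1.50908 >1
  x=-1.115: |R|=1.16769 >1
  x=-1.089: |R|=1.13457 >1
So |R|<1 on (-0.9692, 0).

(-0.9692,0); λ=-3 ⇒ h* = (63/65)/3 = 0.3231.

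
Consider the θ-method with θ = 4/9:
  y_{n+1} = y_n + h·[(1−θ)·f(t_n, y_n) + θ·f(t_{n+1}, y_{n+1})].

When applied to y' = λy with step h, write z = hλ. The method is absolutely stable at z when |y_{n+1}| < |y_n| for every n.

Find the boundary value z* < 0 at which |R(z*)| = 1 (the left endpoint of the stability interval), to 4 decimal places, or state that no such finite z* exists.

Set f=λy, z=hλ:
  y_{n+1} = y_n + z·[5/9·y_n + 4/9·y_{n+1}] ⇒ (1 − 4/9z)y_{n+1} = (1 + 5/9z)y_n
  so R(z) = (1 + 5/9z)/(1 − 4/9z).

Find x<0 with |R(x)|<1.
x=-1.2: |R|=0.2174
R=−1: 1+5/9x = −1+4/9x ⇒ -1/9x=2 ⇒ x=2/(-1/9)=-18.0000
Confirm numerically:
  x=-17.707: |R|=0.99633 <1
  x=-15.360: |R|=0.96252 <1
  x=-7.358: |R|=0.72310 <1
  x=-18.533: |R|=1.00641 >1
  x=-18.335: |R|=1.00407 >1
  x=-18.129: |R|=1.00158 >1
So |R|<1 on (-18.0000, 0).

z* = -18.0000.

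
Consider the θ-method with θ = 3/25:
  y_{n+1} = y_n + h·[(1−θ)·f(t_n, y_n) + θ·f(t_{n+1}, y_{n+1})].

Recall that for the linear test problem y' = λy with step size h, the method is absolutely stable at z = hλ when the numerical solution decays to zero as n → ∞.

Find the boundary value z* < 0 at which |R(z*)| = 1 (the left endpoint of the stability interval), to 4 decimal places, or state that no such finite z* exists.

z* = -2.6316.

On y'=λy, z=hλ:
  y_{n+1} = y_n + z·[22/25·y_n + 3/25·y_{n+1}] ⇒ (1 − 3/25z)y_{n+1} = (1 + 22/25z)y_n
  Hence R(z) = (1 + 22/25z)/(1 − 3/25z).

Solve |R(x)|<1 on ℝ⁻.
x=-1.55: |R|=0.3069
R=−1: 1+22/25x = −1+3/25x ⇒ -19/25x=2 ⇒ x=2/(-19/25)=-2.6316
Confirm numerically:
  x=-2.155: |R|=0.71222 <1
  x=-1.927: |R|=0.56509 <1
  x=-1.835: |R|=0.50385 <1
  x=-3.173: |R|=1.29801 >1
  x=-2.841: |R|=1.11869 >1
  x=-2.710: |R|=1.04497 >1
Interval (-2.6316, 0).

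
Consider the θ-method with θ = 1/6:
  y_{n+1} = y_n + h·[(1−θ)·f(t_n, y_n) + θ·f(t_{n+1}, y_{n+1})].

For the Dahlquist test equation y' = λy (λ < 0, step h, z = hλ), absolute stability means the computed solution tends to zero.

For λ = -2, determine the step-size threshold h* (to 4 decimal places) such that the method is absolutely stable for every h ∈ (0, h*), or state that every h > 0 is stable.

Test eqn y'=λy, z=hλ:
  y_{n+1} = y_n + z·[5/6·y_n + 1/6·y_{n+1}] ⇒ (1 − 1/6z)y_{n+1} = (1 + 5/6z)y_n
  so R(z) = (1 + 5/6z)/(1 − 1/6z).

Boundary: |R(x)|=1, x<0.
x=-1.69: |R|=0.3186
R=−1: 1+5/6x = −1+1/6x ⇒ -2/3x=2 ⇒ x=2/(-2/3)=-3.0000
Confirm numerically:
  x=-2.832: |R|=0.92391 <1
  x=-2.340: |R|=0.68345 <1
  x=-1.477: |R|=0.18523 <1
  x=-3.563: |R|=1.23549 >1
  x=-3.134: |R|=1.05868 >1
So |R|<1 on (-3.0000, 0).

(-3.0000,0); λ=-2 ⇒ h* = (3)/2 = 1.5000.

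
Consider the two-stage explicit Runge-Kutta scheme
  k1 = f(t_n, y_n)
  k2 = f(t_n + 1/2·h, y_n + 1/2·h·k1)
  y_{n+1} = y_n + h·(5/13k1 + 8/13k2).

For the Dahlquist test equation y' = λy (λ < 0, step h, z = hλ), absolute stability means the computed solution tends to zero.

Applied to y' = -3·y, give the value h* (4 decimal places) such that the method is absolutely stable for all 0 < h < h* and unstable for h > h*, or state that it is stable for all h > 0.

On y'=λy, z=hλ:
  k1=λy_n ⇒ h·k1=z·y_n;  k2=λ(1+1/2z)y_n ⇒ h·k2=z(1+1/2z)y_n
  y_{n+1}/y_n = 1 + 5/13z + 8/13z(1+1/2z) = 1 + z + 4/13z²
  Hence R(z) = 1 + z + 4/13z².

Need |R(x)|<1, x<0.
x=-0.51: |R|=0.5700
R=1: x+4/13x²=0 ⇒ x=−13/4=-3.2500; min R=1−1/(4·4/13)=0.1875>−1
Confirm numerically:
  x=-3.085: |R|=0.84338 <1
  x=-2.113: |R|=0.26078 <1
  x=-2.021: |R|=0.23575 <1
  x=-3.435: |R|=1.19553 >1
  x=-3.423: |R|=1.18221 >1
Interval (-3.2500, 0).

(-3.2500,0); λ=-3 ⇒ h* = (13/4)/3 = 1.0833.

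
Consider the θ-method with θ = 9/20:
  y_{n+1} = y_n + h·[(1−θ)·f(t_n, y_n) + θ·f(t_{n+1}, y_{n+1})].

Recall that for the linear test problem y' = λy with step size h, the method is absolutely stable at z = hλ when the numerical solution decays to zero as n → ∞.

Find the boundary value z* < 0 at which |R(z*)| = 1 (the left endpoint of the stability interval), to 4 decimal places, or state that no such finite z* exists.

Test eqn y'=λy, z=hλ:
  y_{n+1} = y_n + z·[11/20·y_n + 9/20·y_{n+1}] ⇒ (1 − 9/20z)y_{n+1} = (1 + 11/20z)y_n
  R(z) = (1 + 11/20z)/(1 − 9/20z).

Boundary: |R(x)|=1, x<0.
x=-1.27: |R|=0.1919
R=−1: 1+11/20x = −1+9/20x ⇒ -1/10x=2 ⇒ x=2/(-1/10)=-20.0000
Confirm numerically:
  x=-11.305: |R|=0.85716 <1
  x=-10.814: |R|=0.84341 <1
  x=-10.738: |R|=0.84119 <1
  x=-9.784: |R|=0.81091 <1
  x=-20.349: |R|=1.00344 >1
  x=-20.266: |R|=1.00263 >1
Interval (-20.0000, 0).

left endpoint -20.0000.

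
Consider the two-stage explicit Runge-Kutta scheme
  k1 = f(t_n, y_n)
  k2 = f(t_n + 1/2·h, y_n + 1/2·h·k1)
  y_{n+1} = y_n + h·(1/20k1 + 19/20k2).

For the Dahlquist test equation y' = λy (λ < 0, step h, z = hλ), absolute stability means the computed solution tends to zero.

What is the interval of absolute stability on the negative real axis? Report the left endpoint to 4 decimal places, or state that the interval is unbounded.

z∈(-2.1053,0).

On y'=λy, z=hλ:
  k1=λy_n ⇒ h·k1=z·y_n;  k2=λ(1+1/2z)y_n ⇒ h·k2=z(1+1/2z)y_n
  y_{n+1}/y_n = 1 + 1/20z + 19/20z(1+1/2z) = 1 + z + 19/40z²
  R(z) = 1 + z + 19/40z².

Need |R(x)|<1, x<0.
x=-0.76: |R|=0.5144
R=1: x+19/40x²=0 ⇒ x=−40/19=-2.1053; min R=1−1/(4·19/40)=0.4737>−1
Confirm numerically:
  x=-1.791: |R|=0.73265 <1
  x=-1.516: |R|=0.57567 <1
  x=-1.203: |R|=0.48442 <1
  x=-1.090: |R|=0.47435 <1
  x=-2.637: |R|=1.66604 >1
  x=-2.588: |R|=1.59343 >1
So |R|<1 on (-2.1053, 0).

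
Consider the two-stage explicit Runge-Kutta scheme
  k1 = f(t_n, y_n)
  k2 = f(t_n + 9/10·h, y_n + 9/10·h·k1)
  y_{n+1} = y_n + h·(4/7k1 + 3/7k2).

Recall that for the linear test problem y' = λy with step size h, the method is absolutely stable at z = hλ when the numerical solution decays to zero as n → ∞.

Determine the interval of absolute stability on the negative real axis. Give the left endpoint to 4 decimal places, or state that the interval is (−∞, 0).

z∈(-2.5926,0).

Set f=λy, z=hλ:
  k1=λy_n ⇒ h·k1=z·y_n;  k2=λ(1+9/10z)y_n ⇒ h·k2=z(1+9/10z)y_n
  y_{n+1}/y_n = 1 + 4/7z + 3/7z(1+9/10z) = 1 + z + 27/70z²
  ⇒ R(z) = 1 + z + 27/70z².

Find x<0 with |R(x)|<1.
x=-0.32: |R|=0.7195
R=1: x+27/70x²=0 ⇒ x=−70/27=-2.5926; min R=1−1/(4·27/70)=0.3519>−1
Confirm numerically:
  x=-2.418: |R|=0.83716 <1
  x=-1.655: |R|=0.40148 <1
  x=-1.048: |R|=0.37563 <1
  x=-2.859: |R|=1.29378 >1
  x=-2.824: |R|=1.25206 >1
  x=-2.732: |R|=1.14690 >1
So |R|<1 on (-2.5926, 0).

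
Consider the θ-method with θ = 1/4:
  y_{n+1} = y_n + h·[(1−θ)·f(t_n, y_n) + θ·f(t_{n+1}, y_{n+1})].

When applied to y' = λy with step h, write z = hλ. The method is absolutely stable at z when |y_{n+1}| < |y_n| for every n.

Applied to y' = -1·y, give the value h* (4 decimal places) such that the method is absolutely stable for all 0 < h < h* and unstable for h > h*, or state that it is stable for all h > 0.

Test eqn y'=λy, z=hλ:
  y_{n+1} = y_n + z·[3/4·y_n + 1/4·y_{n+1}] ⇒ (1 − 1/4z)y_{n+1} = (1 + 3/4z)y_n
  Hence R(z) = (1 + 3/4z)/(1 − 1/4z).

Need |R(x)|<1, x<0.
x=-0.47: |R|=0.5794
R=−1: 1+3/4x = −1+1/4x ⇒ -1/2x=2 ⇒ x=2/(-1/2)=-4.0000
Confirm numerically:
  x=-3.705: |R|=0.92343 <1
  x=-3.601: |R|=0.89501 <1
  x=-3.098: |R|=0.74584 <1
  x=-2.815: |R|=0.65224 <1
  x=-4.553: |R|=1.12931 >1
  x=-4.221: |R|=1.05376 >1
Interval (-4.0000, 0).

(-4.0000,0); λ=-1 ⇒ h* = (4)/1 = 4.0000.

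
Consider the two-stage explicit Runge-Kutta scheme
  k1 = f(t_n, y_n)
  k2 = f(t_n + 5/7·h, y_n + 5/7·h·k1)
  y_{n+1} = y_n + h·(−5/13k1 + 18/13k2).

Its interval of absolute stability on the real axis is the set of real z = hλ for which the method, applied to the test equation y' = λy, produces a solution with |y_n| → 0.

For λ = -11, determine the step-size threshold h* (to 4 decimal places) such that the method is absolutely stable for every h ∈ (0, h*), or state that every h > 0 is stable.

(-1.0111,0); λ=-11 ⇒ h* = (91/90)/11 = 0.0919.

Set f=λy, z=hλ:
  k1=λy_n ⇒ h·k1=z·y_n;  k2=λ(1+5/7z)y_n ⇒ h·k2=z(1+5/7z)y_n
  y_{n+1}/y_n = 1 − 5/13z + 18/13z(1+5/7z) = 1 + z + 90/91z²
  ⇒ R(z) = 1 + z + 90/91z².

Need |R(x)|<1, x<0.
x=-1: |R|=0.9890
R=1: x+90/91x²=0 ⇒ x=−91/90=-1.0111; min R=1−1/(4·90/91)=0.7472>−1
Confirm numerically:
  x=-0.952: |R|=0.94434 <1
  x=-0.938: |R|=0.93218 <1
  x=-0.781: |R|=0.82226 <1
  x=-0.465: |R|=0.74885 <1
  x=-1.246: |R|=1.28946 >1
  x=-1.197: |R|=1.22006 >1
So |R|<1 on (-1.0111, 0).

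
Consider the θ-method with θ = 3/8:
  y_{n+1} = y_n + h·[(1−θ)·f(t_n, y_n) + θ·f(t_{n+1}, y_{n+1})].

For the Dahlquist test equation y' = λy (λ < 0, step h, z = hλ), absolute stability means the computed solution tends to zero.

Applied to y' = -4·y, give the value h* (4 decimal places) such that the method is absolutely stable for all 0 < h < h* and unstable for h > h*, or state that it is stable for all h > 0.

(-8.0000,0); λ=-4 ⇒ h* = (8)/4 = 2.0000.

Set f=λy, z=hλ:
  y_{n+1} = y_n + z·[5/8·y_n + 3/8·y_{n+1}] ⇒ (1 − 3/8z)y_{n+1} = (1 + 5/8z)y_n
  R(z) = (1 + 5/8z)/(1 − 3/8z).

Boundary: |R(x)|=1, x<0.
x=-0.52: |R|=0.5649
R=−1: 1+5/8x = −1+3/8x ⇒ -1/4x=2 ⇒ x=2/(-1/4)=-8.0000
Confirm numerically:
  x=-7.653: |R|=0.97758 <1
  x=-5.440: |R|=0.78947 <1
  x=-4.645: |R|=0.69410 <1
  x=-8.479: |R|=1.02865 >1
  x=-8.259: |R|=1.01580 >1
So |R|<1 on (-8.0000, 0).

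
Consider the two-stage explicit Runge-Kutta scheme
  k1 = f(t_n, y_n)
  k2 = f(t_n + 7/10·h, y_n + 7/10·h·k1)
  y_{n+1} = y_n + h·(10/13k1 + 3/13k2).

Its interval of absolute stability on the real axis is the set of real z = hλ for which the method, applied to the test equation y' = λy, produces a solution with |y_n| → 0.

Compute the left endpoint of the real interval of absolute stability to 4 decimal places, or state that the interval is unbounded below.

With y'=λy (z=hλ):
  k1=λy_n ⇒ h·k1=z·y_n;  k2=λ(1+7/10z)y_n ⇒ h·k2=z(1+7/10z)y_n
  y_{n+1}/y_n = 1 + 10/13z + 3/13z(1+7/10z) = 1 + z + 21/130z²
  R(z) = 1 + z + 21/130z².

Need |R(x)|<1, x<0.
x=-1.35: |R|=0.0556
R=1: x+21/130x²=0 ⇒ x=−130/21=-6.1905; min R=1−1/(4·21/130)=-0.5476>−1
Confirm numerically:
  x=-4.844: |R|=0.05361 <1
  x=-4.711: |R|=0.12589 <1
  x=-4.504: |R|=0.22703 <1
  x=-2.977: |R|=0.54536 <1
  x=-6.512: |R|=1.33822 >1
  x=-6.343: |R|=1.15628 >1
  x=-6.321: |R|=1.13328 >1
Stable set (-6.1905, 0).

z* = -6.1905.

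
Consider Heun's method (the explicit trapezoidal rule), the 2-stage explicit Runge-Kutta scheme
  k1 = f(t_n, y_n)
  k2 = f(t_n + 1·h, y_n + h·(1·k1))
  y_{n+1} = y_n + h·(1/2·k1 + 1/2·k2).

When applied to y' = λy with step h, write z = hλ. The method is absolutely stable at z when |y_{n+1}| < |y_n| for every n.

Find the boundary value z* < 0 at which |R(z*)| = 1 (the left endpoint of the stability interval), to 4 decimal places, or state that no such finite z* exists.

On y'=λy, z=hλ:
  order 2, 2-stage ⇒ R(z)=1+z+z^2/2
  (e.g. R(-1.59)=0.67405, |R|=0.67405)

Boundary: |R(x)|=1, x<0.
x=-1.59: |R|=0.6741
|R(-2.06)|=1.0618 |R(-1.57)|=0.6624 |R(-0.53)|=0.6104
Bisect:
  x_lo=-2.7897 |R|=2.1014  x_hi=-0.2919 |R|=0.7507
  mid=-1.54079 |R|=0.64623 →hi
  mid=-2.16523 |R|=1.17888 →lo
  mid=-1.85301 |R|=0.86381 →hi
  mid=-2.00912 |R|=1.00916 →lo
  mid=-1.93107 |R|=0.93344 →hi
  mid=-1.97009 |R|=0.97054 →hi
  mid=-1.98961 |R|=0.98966 →hi
  ...
  [-2.00013,-1.99997] ⇒ x*=-2.0000
So |R|<1 on (-2.0000, 0).

left endpoint -2.0000.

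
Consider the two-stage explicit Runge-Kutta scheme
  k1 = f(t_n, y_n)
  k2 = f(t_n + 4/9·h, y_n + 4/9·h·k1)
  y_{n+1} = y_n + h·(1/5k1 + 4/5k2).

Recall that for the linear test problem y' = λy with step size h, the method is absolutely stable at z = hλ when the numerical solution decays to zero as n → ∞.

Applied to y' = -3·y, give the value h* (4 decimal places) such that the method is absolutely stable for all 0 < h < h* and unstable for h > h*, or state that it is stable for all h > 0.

On y'=λy, z=hλ:
  k1=λy_n ⇒ h·k1=z·y_n;  k2=λ(1+4/9z)y_n ⇒ h·k2=z(1+4/9z)y_n
  y_{n+1}/y_n = 1 + 1/5z + 4/5z(1+4/9z) = 1 + z + 16/45z²
  R(z) = 1 + z + 16/45z².

Need |R(x)|<1, x<0.
x=-0.83: |R|=0.4149
R=1: x+16/45x²=0 ⇒ x=−45/16=-2.8125; min R=1−1/(4·16/45)=0.2969>−1
Confirm numerically:
  x=-2.491: |R|=0.71525 <1
  x=-2.382: |R|=0.63540 <1
  x=-1.181: |R|=0.31492 <1
  x=-3.272: |R|=1.53457 >1
  x=-2.923: |R|=1.11484 >1
Interval (-2.8125, 0).

(-2.8125,0); λ=-3 ⇒ h* = (45/16)/3 = 0.9375.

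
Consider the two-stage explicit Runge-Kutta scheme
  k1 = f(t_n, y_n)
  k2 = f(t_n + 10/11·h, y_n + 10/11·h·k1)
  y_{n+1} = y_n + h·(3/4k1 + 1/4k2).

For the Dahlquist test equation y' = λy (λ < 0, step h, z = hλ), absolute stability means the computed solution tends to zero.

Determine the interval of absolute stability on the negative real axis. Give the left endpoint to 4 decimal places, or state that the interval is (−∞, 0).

On y'=λy, z=hλ:
  k1=λy_n ⇒ h·k1=z·y_n;  k2=λ(1+10/11z)y_n ⇒ h·k2=z(1+10/11z)y_n
  y_{n+1}/y_n = 1 + 3/4z + 1/4z(1+10/11z) = 1 + z + 5/22z²
  R(z) = 1 + z + 5/22z².

Solve |R(x)|<1 on ℝ⁻.
x=-1.68: |R|=0.0385
R=1: x+5/22x²=0 ⇒ x=−22/5=-4.4000; min R=1−1/(4·5/22)=-0.1000>−1
Confirm numerically:
  x=-3.579: |R|=0.33219 <1
  x=-3.536: |R|=0.30566 <1
  x=-2.124: |R|=0.09869 <1
  x=-4.948: |R|=1.61625 >1
  x=-4.673: |R|=1.28994 >1
  x=-4.493: |R|=1.09497 >1
Interval (-4.4000, 0).

z∈(-4.4000,0).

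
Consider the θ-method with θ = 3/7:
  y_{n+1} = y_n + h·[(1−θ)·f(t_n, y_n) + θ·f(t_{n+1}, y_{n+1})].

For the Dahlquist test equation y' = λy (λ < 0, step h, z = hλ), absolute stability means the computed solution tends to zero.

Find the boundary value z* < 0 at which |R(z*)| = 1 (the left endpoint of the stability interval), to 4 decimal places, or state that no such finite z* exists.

left endpoint -14.0000.

With y'=λy (z=hλ):
  y_{n+1} = y_n + z·[4/7·y_n + 3/7·y_{n+1}] ⇒ (1 − 3/7z)y_{n+1} = (1 + 4/7z)y_n
  so R(z) = (1 + 4/7z)/(1 − 3/7z).

Solve |R(x)|<1 on ℝ⁻.
x=-1.04: |R|=0.2806
R=−1: 1+4/7x = −1+3/7x ⇒ -1/7x=2 ⇒ x=2/(-1/7)=-14.0000
Confirm numerically:
  x=-12.019: |R|=0.95399 <1
  x=-11.447: |R|=0.93825 <1
  x=-6.988: |R|=0.74925 <1
  x=-14.596: |R|=1.01174 >1
  x=-14.088: |R|=1.00179 >1
  x=-14.084: |R|=1.00171 >1
Interval (-14.0000, 0).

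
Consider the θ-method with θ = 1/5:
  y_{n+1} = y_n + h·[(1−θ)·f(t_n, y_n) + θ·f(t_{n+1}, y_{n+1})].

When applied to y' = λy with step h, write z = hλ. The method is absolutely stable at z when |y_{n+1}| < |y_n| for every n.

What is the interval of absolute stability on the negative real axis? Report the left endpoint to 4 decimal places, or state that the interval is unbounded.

(-3.3333, 0).

With y'=λy (z=hλ):
  y_{n+1} = y_n + z·[4/5·y_n + 1/5·y_{n+1}] ⇒ (1 − 1/5z)y_{n+1} = (1 + 4/5z)y_n
  ⇒ R(z) = (1 + 4/5z)/(1 − 1/5z).

Boundary: |R(x)|=1, x<0.
x=-0.85: |R|=0.2735
R=−1: 1+4/5x = −1+1/5x ⇒ -3/5x=2 ⇒ x=2/(-3/5)=-3.3333
Confirm numerically:
  x=-2.117: |R|=0.48728 <1
  x=-1.968: |R|=0.41217 <1
  x=-1.734: |R|=0.28750 <1
  x=-1.654: |R|=0.24286 <1
  x=-3.882: |R|=1.18532 >1
  x=-3.538: |R|=1.07191 >1
  x=-3.507: |R|=1.06124 >1
Stable set (-3.3333, 0).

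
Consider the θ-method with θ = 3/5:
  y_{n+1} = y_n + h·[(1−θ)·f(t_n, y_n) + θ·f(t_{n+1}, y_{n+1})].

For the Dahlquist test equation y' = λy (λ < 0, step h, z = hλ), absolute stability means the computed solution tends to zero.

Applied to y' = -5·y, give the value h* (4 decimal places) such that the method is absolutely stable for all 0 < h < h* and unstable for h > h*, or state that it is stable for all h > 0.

Set f=λy, z=hλ:
  y_{n+1} = y_n + z·[2/5·y_n + 3/5·y_{n+1}] ⇒ (1 − 3/5z)y_{n+1} = (1 + 2/5z)y_n
  so R(z) = (1 + 2/5z)/(1 − 3/5z).

Need |R(x)|<1, x<0.
x=-1.43: |R|=0.2304
x=-2: |R|=0.0909
x=-10: |R|=0.4286
x=-100: |R|=0.6393
θ=3/5≥1/2 ⇒ |1+2/5x|<|1−3/5x| ∀x<0 ⇒ stable on all of ℝ⁻.

unbounded; (−∞, 0). Any h>0 works for λ=-5.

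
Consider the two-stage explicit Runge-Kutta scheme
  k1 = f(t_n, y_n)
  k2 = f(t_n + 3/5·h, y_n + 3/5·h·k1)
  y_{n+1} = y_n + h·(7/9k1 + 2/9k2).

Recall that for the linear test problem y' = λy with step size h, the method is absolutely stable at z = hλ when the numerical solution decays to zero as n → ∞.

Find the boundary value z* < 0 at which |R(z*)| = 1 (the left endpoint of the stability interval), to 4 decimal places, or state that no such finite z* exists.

With y'=λy (z=hλ):
  k1=λy_n ⇒ h·k1=z·y_n;  k2=λ(1+3/5z)y_n ⇒ h·k2=z(1+3/5z)y_n
  y_{n+1}/y_n = 1 + 7/9z + 2/9z(1+3/5z) = 1 + z + 2/15z²
  R(z) = 1 + z + 2/15z².

Need |R(x)|<1, x<0.
x=-0.88: |R|=0.2233
R=1: x+2/15x²=0 ⇒ x=−15/2=-7.5000; min R=1−1/(4·2/15)=-0.8750>−1
Confirm numerically:
  x=-5.163: |R|=0.60879 <1
  x=-4.595: |R|=0.77980 <1
  x=-3.993: |R|=0.86713 <1
  x=-3.272: |R|=0.84454 <1
  x=-8.011: |R|=1.54582 >1
  x=-7.632: |R|=1.13432 >1
  x=-7.608: |R|=1.10956 >1
So |R|<1 on (-7.5000, 0).

left endpoint -7.5000.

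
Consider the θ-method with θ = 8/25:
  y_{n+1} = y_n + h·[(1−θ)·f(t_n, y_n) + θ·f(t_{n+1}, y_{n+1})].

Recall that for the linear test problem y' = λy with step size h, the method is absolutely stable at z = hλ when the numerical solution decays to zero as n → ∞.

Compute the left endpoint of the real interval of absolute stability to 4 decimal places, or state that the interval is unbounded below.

left endpoint -5.5556.

With y'=λy (z=hλ):
  y_{n+1} = y_n + z·[17/25·y_n + 8/25·y_{n+1}] ⇒ (1 − 8/25z)y_{n+1} = (1 + 17/25z)y_n
  ⇒ R(z) = (1 + 17/25z)/(1 − 8/25z).

Need |R(x)|<1, x<0.
x=-0.65: |R|=0.4619
R=−1: 1+17/25x = −1+8/25x ⇒ -9/25x=2 ⇒ x=2/(-9/25)=-5.5556
Confirm numerically:
  x=-5.024: |R|=0.92662 <1
  x=-4.489: |R|=0.84241 <1
  x=-3.707: |R|=0.69561 <1
  x=-3.581: |R|=0.66875 <1
  x=-5.916: |R|=1.04485 >1
  x=-5.874: |R|=1.03981 >1
  x=-5.580: |R|=1.00316 >1
Stable set (-5.5556, 0).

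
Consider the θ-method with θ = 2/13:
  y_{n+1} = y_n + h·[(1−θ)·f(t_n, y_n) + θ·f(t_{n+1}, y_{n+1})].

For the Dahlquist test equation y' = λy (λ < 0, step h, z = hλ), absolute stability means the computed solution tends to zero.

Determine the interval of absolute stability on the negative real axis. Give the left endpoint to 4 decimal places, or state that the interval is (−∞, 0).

z∈(-2.8889,0).

Set f=λy, z=hλ:
  y_{n+1} = y_n + z·[11/13·y_n + 2/13·y_{n+1}] ⇒ (1 − 2/13z)y_{n+1} = (1 + 11/13z)y_n
  R(z) = (1 + 11/13z)/(1 − 2/13z).

Need |R(x)|<1, x<0.
x=-0.42: |R|=0.6055
R=−1: 1+11/13x = −1+2/13x ⇒ -9/13x=2 ⇒ x=2/(-9/13)=-2.8889
Confirm numerically:
  x=-2.760: |R|=0.93737 <1
  x=-2.606: |R|=0.86020 <1
  x=-1.699: |R|=0.34693 <1
  x=-1.520: |R|=0.23192 <1
  x=-3.396: |R|=1.23060 >1
  x=-3.140: |R|=1.11722 >1
Stable set (-2.8889, 0).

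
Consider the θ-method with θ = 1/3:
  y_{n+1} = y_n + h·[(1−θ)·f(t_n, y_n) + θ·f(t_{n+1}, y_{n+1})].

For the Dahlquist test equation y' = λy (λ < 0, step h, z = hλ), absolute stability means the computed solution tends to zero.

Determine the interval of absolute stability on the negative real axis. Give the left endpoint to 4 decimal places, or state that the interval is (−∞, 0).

(-6.0000, 0).

On y'=λy, z=hλ:
  y_{n+1} = y_n + z·[2/3·y_n + 1/3·y_{n+1}] ⇒ (1 − 1/3z)y_{n+1} = (1 + 2/3z)y_n
  Hence R(z) = (1 + 2/3z)/(1 − 1/3z).

Solve |R(x)|<1 on ℝ⁻.
x=-0.34: |R|=0.6946
R=−1: 1+2/3x = −1+1/3x ⇒ -1/3x=2 ⇒ x=2/(-1/3)=-6.0000
Confirm numerically:
  x=-4.731: |R|=0.83586 <1
  x=-4.192: |R|=0.74861 <1
  x=-4.022: |R|=0.71831 <1
  x=-3.509: |R|=0.61730 <1
  x=-6.452: |R|=1.04782 >1
  x=-6.385: |R|=1.04102 >1
  x=-6.353: |R|=1.03774 >1
Interval (-6.0000, 0).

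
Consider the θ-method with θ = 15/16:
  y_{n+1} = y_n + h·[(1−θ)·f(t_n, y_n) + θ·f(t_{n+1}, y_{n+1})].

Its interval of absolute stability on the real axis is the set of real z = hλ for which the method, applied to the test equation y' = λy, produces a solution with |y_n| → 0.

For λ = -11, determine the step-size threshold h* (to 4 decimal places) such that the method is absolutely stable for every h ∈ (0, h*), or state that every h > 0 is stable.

(−∞, 0) — no finite endpoint. Any h>0 works for λ=-11.

Test eqn y'=λy, z=hλ:
  y_{n+1} = y_n + z·[1/16·y_n + 15/16·y_{n+1}] ⇒ (1 − 15/16z)y_{n+1} = (1 + 1/16z)y_n
  ⇒ R(z) = (1 + 1/16z)/(1 − 15/16z).

Find x<0 with |R(x)|<1.
x=-1.69: |R|=0.3461
x=-2: |R|=0.3043
x=-10: |R|=0.0361
x=-100: |R|=0.0554
θ=15/16≥1/2 ⇒ |1+1/16x|<|1−15/16x| ∀x<0 ⇒ interval (−∞,0).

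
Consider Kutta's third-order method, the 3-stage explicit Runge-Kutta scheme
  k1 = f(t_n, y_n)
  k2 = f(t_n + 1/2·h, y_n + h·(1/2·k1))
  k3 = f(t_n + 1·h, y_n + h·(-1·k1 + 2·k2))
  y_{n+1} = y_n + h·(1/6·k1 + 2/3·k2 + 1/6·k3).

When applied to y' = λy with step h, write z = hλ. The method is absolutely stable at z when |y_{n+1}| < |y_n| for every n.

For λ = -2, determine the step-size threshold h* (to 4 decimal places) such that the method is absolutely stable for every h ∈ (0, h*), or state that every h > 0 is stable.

(-2.5127,0); λ=-2 ⇒ h* = 1.2564.

Test eqn y'=λy, z=hλ:
  order 3, 3-stage ⇒ R(z)=1+z+z^2/2+z^3/6
  (e.g. R(-1.15)=0.25777, |R|=0.25777)

Boundary: |R(x)|=1, x<0.
x=-1.15: |R|=0.2578
|R(-2.73)|=1.3946 |R(-2.12)|=0.4608 |R(-1.34)|=0.1568
Bisect:
  x_lo=-2.9438 |R|=1.8627  x_hi=-0.1550 |R|=0.8564
  mid=-1.54942 |R|=0.03098 →hi
  mid=-2.24662 |R|=0.61286 →hi
  mid=-2.59522 |R|=1.14084 →lo
  mid=-2.42092 |R|=0.85527 →hi
  mid=-2.50807 |R|=0.99233 →hi
  mid=-2.55164 |R|=1.06511 →lo
  mid=-2.52986 |R|=1.02835 →lo
  ...
  [-2.51283,-2.51266] ⇒ x*=-2.5127
So |R|<1 on (-2.5127, 0).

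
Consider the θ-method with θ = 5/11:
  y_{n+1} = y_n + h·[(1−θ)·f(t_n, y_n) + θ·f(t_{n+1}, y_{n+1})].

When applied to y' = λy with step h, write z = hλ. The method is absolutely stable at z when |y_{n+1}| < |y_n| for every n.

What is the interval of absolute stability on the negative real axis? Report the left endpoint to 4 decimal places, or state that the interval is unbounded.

Test eqn y'=λy, z=hλ:
  y_{n+1} = y_n + z·[6/11·y_n + 5/11·y_{n+1}] ⇒ (1 − 5/11z)y_{n+1} = (1 + 6/11z)y_n
  so R(z) = (1 + 6/11z)/(1 − 5/11z).

Find x<0 with |R(x)|<1.
x=-1.15: |R|=0.2448
R=−1: 1+6/11x = −1+5/11x ⇒ -1/11x=2 ⇒ x=2/(-1/11)=-22.0000
Confirm numerically:
  x=-21.291: |R|=0.99396 <1
  x=-15.315: |R|=0.92367 <1
  x=-10.113: |R|=0.80692 <1
  x=-22.329: |R|=1.00268 >1
  x=-22.308: |R|=1.00251 >1
  x=-22.220: |R|=1.00180 >1
Interval (-22.0000, 0).

(-22.0000, 0).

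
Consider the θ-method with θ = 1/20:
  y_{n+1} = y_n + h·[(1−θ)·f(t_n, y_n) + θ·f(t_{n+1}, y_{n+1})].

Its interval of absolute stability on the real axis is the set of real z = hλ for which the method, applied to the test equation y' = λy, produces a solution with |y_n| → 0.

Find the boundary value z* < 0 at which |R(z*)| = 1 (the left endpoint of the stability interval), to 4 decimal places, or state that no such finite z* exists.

Set f=λy, z=hλ:
  y_{n+1} = y_n + z·[19/20·y_n + 1/20·y_{n+1}] ⇒ (1 − 1/20z)y_{n+1} = (1 + 19/20z)y_n
  Hence R(z) = (1 + 19/20z)/(1 − 1/20z).

Solve |R(x)|<1 on ℝ⁻.
x=-1.22: |R|=0.1499
R=−1: 1+19/20x = −1+1/20x ⇒ -9/10x=2 ⇒ x=2/(-9/10)=-2.2222
Confirm numerically:
  x=-1.981: |R|=0.80247 <1
  x=-1.962: |R|=0.78672 <1
  x=-1.427: |R|=0.33196 <1
  x=-1.229: |R|=0.15785 <1
  x=-2.491: |R|=1.21511 >1
  x=-2.302: |R|=1.06439 >1
So |R|<1 on (-2.2222, 0).

z* = -2.2222.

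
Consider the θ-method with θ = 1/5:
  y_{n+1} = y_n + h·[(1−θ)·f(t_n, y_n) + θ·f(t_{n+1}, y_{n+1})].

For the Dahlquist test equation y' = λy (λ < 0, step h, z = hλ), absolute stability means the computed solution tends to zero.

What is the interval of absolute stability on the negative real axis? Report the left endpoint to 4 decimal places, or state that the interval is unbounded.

With y'=λy (z=hλ):
  y_{n+1} = y_n + z·[4/5·y_n + 1/5·y_{n+1}] ⇒ (1 − 1/5z)y_{n+1} = (1 + 4/5z)y_n
  R(z) = (1 + 4/5z)/(1 − 1/5z).

Find x<0 with |R(x)|<1.
x=-1.54: |R|=0.1774
R=−1: 1+4/5x = −1+1/5x ⇒ -3/5x=2 ⇒ x=2/(-3/5)=-3.3333
Confirm numerically:
  x=-3.096: |R|=0.91206 <1
  x=-2.726: |R|=0.76417 <1
  x=-2.449: |R|=0.64384 <1
  x=-1.428: |R|=0.11077 <1
  x=-3.412: |R|=1.02806 >1
  x=-3.370: |R|=1.01314 >1
Interval (-3.3333, 0).

(-3.3333, 0).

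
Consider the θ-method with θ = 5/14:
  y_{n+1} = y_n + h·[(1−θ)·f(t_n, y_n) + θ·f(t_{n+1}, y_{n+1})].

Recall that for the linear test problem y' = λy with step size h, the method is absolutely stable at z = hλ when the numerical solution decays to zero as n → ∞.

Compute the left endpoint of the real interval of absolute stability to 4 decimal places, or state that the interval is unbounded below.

With y'=λy (z=hλ):
  y_{n+1} = y_n + z·[9/14·y_n + 5/14·y_{n+1}] ⇒ (1 − 5/14z)y_{n+1} = (1 + 9/14z)y_n
  so R(z) = (1 + 9/14z)/(1 − 5/14z).

Need |R(x)|<1, x<0.
x=-0.66: |R|=0.4659
R=−1: 1+9/14x = −1+5/14x ⇒ -2/7x=2 ⇒ x=2/(-2/7)=-7.0000
Confirm numerically:
  x=-5.391: |R|=0.84285 <1
  x=-3.552: |R|=0.56574 <1
  x=-3.120: |R|=0.47568 <1
  x=-7.388: |R|=1.03047 >1
  x=-7.181: |R|=1.01451 >1
So |R|<1 on (-7.0000, 0).

z* = -7.0000.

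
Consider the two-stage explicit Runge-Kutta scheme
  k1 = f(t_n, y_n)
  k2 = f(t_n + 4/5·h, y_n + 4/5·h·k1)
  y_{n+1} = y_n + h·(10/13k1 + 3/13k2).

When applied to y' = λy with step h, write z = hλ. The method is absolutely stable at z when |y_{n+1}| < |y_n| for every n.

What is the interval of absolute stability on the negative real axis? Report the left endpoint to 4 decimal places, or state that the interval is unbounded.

Test eqn y'=λy, z=hλ:
  k1=λy_n ⇒ h·k1=z·y_n;  k2=λ(1+4/5z)y_n ⇒ h·k2=z(1+4/5z)y_n
  y_{n+1}/y_n = 1 + 10/13z + 3/13z(1+4/5z) = 1 + z + 12/65z²
  R(z) = 1 + z + 12/65z².

Find x<0 with |R(x)|<1.
x=-0.71: |R|=0.3831
R=1: x+12/65x²=0 ⇒ x=−65/12=-5.4167; min R=1−1/(4·12/65)=-0.3542>−1
Confirm numerically:
  x=-4.077: |R|=0.00834 <1
  x=-3.735: |R|=0.15957 <1
  x=-3.224: |R|=0.30508 <1
  x=-5.895: |R|=1.52057 >1
  x=-5.742: |R|=1.34487 >1
Interval (-5.4167, 0).

z∈(-5.4167,0).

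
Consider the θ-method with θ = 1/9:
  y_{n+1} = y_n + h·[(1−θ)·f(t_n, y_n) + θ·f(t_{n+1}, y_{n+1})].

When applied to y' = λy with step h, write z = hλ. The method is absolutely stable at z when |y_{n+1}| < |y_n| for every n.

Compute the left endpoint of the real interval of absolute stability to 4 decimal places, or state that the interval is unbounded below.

Set f=λy, z=hλ:
  y_{n+1} = y_n + z·[8/9·y_n + 1/9·y_{n+1}] ⇒ (1 − 1/9z)y_{n+1} = (1 + 8/9z)y_n
  so R(z) = (1 + 8/9z)/(1 − 1/9z).

Find x<0 with |R(x)|<1.
x=-1.2: |R|=0.0588
R=−1: 1+8/9x = −1+1/9x ⇒ -7/9x=2 ⇒ x=2/(-7/9)=-2.5714
Confirm numerically:
  x=-2.390: |R|=0.88850 <1
  x=-2.274: |R|=0.81533 <1
  x=-1.816: |R|=0.51109 <1
  x=-2.968: |R|=1.23195 >1
  x=-2.948: |R|=1.22062 >1
Stable set (-2.5714, 0).

left endpoint -2.5714.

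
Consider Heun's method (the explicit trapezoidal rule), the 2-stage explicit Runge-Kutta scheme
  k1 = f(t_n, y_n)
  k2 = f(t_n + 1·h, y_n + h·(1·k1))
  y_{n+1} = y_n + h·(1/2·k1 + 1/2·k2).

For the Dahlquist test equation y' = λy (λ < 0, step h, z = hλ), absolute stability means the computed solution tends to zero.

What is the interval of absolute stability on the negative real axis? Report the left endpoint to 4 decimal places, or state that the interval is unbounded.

(-2.0000, 0).

Set f=λy, z=hλ:
  order 2, 2-stage ⇒ R(z)=1+z+z^2/2
  (e.g. R(-1.55)=0.65125, |R|=0.65125)

Solve |R(x)|<1 on ℝ⁻.
x=-1.55: |R|=0.6513
|R(-1.95)|=0.9512 |R(-1.91)|=0.9140 |R(-0.85)|=0.5112
Bisect:
  x_lo=-2.5971 |R|=1.7753  x_hi=-0.3045 |R|=0.7419
  mid=-1.45075 |R|=0.60159 →hi
  mid=-2.02391 |R|=1.02419 →lo
  mid=-1.73733 |R|=0.77183 →hi
  mid=-1.88062 |R|=0.88774 →hi
  mid=-1.95226 |R|=0.95340 →hi
  mid=-1.98808 |R|=0.98815 →hi
  mid=-2.00599 |R|=1.00601 →lo
  ...
  [-2.00012,-1.99998] ⇒ x*=-2.0000
Stable set (-2.0000, 0).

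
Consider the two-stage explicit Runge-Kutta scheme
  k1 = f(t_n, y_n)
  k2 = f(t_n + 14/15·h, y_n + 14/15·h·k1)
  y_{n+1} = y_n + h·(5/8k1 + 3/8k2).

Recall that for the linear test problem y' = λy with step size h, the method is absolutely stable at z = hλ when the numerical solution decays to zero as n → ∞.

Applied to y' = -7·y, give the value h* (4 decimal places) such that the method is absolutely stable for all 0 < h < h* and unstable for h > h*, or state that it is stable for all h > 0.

Test eqn y'=λy, z=hλ:
  k1=λy_n ⇒ h·k1=z·y_n;  k2=λ(1+14/15z)y_n ⇒ h·k2=z(1+14/15z)y_n
  y_{n+1}/y_n = 1 + 5/8z + 3/8z(1+14/15z) = 1 + z + 7/20z²
  R(z) = 1 + z + 7/20z².

Need |R(x)|<1, x<0.
x=-1.59: |R|=0.2948
R=1: x+7/20x²=0 ⇒ x=−20/7=-2.8571; min R=1−1/(4·7/20)=0.2857>−1
Confirm numerically:
  x=-2.569: |R|=0.74092 <1
  x=-2.382: |R|=0.60387 <1
  x=-2.036: |R|=0.41485 <1
  x=-1.584: |R|=0.29417 <1
  x=-3.367: |R|=1.60084 >1
  x=-3.274: |R|=1.47768 >1
  x=-2.959: |R|=1.10549 >1
Stable set (-2.8571, 0).

(-2.8571,0); λ=-7 ⇒ h* = (20/7)/7 = 0.4082.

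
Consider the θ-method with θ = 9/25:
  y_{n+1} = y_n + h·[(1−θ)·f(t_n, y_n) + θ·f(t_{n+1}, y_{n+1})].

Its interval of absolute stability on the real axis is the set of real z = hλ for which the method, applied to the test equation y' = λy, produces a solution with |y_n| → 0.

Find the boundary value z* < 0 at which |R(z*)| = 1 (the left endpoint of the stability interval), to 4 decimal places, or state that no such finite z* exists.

On y'=λy, z=hλ:
  y_{n+1} = y_n + z·[16/25·y_n + 9/25·y_{n+1}] ⇒ (1 − 9/25z)y_{n+1} = (1 + 16/25z)y_n
  Hence R(z) = (1 + 16/25z)/(1 − 9/25z).

Boundary: |R(x)|=1, x<0.
x=-0.64: |R|=0.4798
R=−1: 1+16/25x = −1+9/25x ⇒ -7/25x=2 ⇒ x=2/(-7/25)=-7.1429
Confirm numerically:
  x=-6.002: |R|=0.89893 <1
  x=-5.827: |R|=0.88106 <1
  x=-4.074: |R|=0.65164 <1
  x=-3.813: |R|=0.60704 <1
  x=-7.712: |R|=1.04220 >1
  x=-7.699: |R|=1.04129 >1
  x=-7.469: |R|=1.02476 >1
So |R|<1 on (-7.1429, 0).

left endpoint -7.1429.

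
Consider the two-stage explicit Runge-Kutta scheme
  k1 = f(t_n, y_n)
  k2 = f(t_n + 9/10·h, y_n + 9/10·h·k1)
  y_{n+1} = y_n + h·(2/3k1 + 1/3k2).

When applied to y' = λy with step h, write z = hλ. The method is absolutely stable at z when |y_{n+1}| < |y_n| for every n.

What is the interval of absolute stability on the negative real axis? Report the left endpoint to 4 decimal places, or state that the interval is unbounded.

(-3.3333, 0).

Test eqn y'=λy, z=hλ:
  k1=λy_n ⇒ h·k1=z·y_n;  k2=λ(1+9/10z)y_n ⇒ h·k2=z(1+9/10z)y_n
  y_{n+1}/y_n = 1 + 2/3z + 1/3z(1+9/10z) = 1 + z + 3/10z²
  R(z) = 1 + z + 3/10z².

Find x<0 with |R(x)|<1.
x=-0.85: |R|=0.3668
R=1: x+3/10x²=0 ⇒ x=−10/3=-3.3333; min R=1−1/(4·3/10)=0.1667>−1
Confirm numerically:
  x=-3.164: |R|=0.83927 <1
  x=-2.657: |R|=0.46089 <1
  x=-2.236: |R|=0.26391 <1
  x=-1.613: |R|=0.16753 <1
  x=-3.795: |R|=1.52561 >1
  x=-3.681: |R|=1.38393 >1
Stable set (-3.3333, 0).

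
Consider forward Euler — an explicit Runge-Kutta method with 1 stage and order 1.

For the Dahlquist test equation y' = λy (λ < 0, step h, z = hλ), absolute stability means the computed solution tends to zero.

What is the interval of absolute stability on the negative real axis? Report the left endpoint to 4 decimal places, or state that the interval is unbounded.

Set f=λy, z=hλ:
  order 1, 1-stage ⇒ R(z)=1+z
  (e.g. R(-0.78)=0.22000, |R|=0.22000)

Solve |R(x)|<1 on ℝ⁻.
x=-0.78: |R|=0.2200
|R(-1.99)|=0.9900 |R(-1.93)|=0.9300 |R(-1.91)|=0.9100
Bisect:
  x_lo=-2.6889 |R|=1.6889  x_hi=-0.1942 |R|=0.8058
  mid=-1.44157 |R|=0.44157 →hi
  mid=-2.06524 |R|=1.06524 →lo
  mid=-1.75341 |R|=0.75341 →hi
  mid=-1.90932 |R|=0.90932 →hi
  mid=-1.98728 |R|=0.98728 →hi
  mid=-2.02626 |R|=1.02626 →lo
  mid=-2.00677 |R|=1.00677 →lo
  mid=-1.99703 |R|=0.99703 →hi
  mid=-2.00190 |R|=1.00190 →lo
  mid=-1.99946 |R|=0.99946 →hi
  ...
  [-2.00007,-1.99992] ⇒ x*=-2.0000
Stable set (-2.0000, 0).

z∈(-2.0000,0).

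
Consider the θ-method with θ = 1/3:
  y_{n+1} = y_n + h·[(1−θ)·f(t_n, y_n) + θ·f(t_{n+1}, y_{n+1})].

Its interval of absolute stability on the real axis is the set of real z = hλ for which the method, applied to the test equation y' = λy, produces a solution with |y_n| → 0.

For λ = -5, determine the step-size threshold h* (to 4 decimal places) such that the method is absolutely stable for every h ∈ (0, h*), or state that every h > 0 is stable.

(-6.0000,0); λ=-5 ⇒ h* = (6)/5 = 1.2000.

Set f=λy, z=hλ:
  y_{n+1} = y_n + z·[2/3·y_n + 1/3·y_{n+1}] ⇒ (1 − 1/3z)y_{n+1} = (1 + 2/3z)y_n
  so R(z) = (1 + 2/3z)/(1 − 1/3z).

Boundary: |R(x)|=1, x<0.
x=-0.4: |R|=0.6471
R=−1: 1+2/3x = −1+1/3x ⇒ -1/3x=2 ⇒ x=2/(-1/3)=-6.0000
Confirm numerically:
  x=-5.118: |R|=0.89135 <1
  x=-4.971: |R|=0.87091 <1
  x=-4.781: |R|=0.84334 <1
  x=-3.246: |R|=0.55908 <1
  x=-6.447: |R|=1.04732 >1
  x=-6.405: |R|=1.04306 >1
Stable set (-6.0000, 0).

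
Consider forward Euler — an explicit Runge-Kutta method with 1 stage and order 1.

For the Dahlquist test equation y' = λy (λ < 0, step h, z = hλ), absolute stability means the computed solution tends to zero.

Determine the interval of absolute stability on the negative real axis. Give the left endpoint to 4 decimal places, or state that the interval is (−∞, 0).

Test eqn y'=λy, z=hλ:
  order 1, 1-stage ⇒ R(z)=1+z
  (e.g. R(-0.5)=0.50000, |R|=0.50000)

Find x<0 with |R(x)|<1.
x=-0.5: |R|=0.5000
|R(-1.82)|=0.8200 |R(-1.61)|=0.6100 |R(-1.55)|=0.5500
Bisect:
  x_lo=-2.4839 |R|=1.4839  x_hi=-0.0777 |R|=0.9223
  mid=-1.28081 |R|=0.28081 →hi
  mid=-1.88238 |R|=0.88238 →hi
  mid=-2.18316 |R|=1.18316 →lo
  mid=-2.03277 |R|=1.03277 →lo
  mid=-1.95757 |R|=0.95757 →hi
  mid=-1.99517 |R|=0.99517 →hi
  mid=-2.01397 |R|=1.01397 →lo
  mid=-2.00457 |R|=1.00457 →lo
  mid=-1.99987 |R|=0.99987 →hi
  ...
  [-2.00002,-1.99987] ⇒ x*=-2.0000
Stable set (-2.0000, 0).

z∈(-2.0000,0).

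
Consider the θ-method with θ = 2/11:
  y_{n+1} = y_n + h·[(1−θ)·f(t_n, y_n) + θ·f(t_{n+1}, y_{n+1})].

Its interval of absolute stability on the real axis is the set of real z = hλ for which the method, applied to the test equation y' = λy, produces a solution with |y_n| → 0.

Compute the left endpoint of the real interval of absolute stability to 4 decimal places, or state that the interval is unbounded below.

left endpoint -3.1429.

On y'=λy, z=hλ:
  y_{n+1} = y_n + z·[9/11·y_n + 2/11·y_{n+1}] ⇒ (1 − 2/11z)y_{n+1} = (1 + 9/11z)y_n
  R(z) = (1 + 9/11z)/(1 − 2/11z).

Boundary: |R(x)|=1, x<0.
x=-1.29: |R|=0.0449
R=−1: 1+9/11x = −1+2/11x ⇒ -7/11x=2 ⇒ x=2/(-7/11)=-3.1429
Confirm numerically:
  x=-2.971: |R|=0.92899 <1
  x=-2.164: |R|=0.55297 <1
  x=-1.560: |R|=0.21530 <1
  x=-3.491: |R|=1.13552 >1
  x=-3.408: |R|=1.10418 >1
  x=-3.322: |R|=1.07107 >1
So |R|<1 on (-3.1429, 0).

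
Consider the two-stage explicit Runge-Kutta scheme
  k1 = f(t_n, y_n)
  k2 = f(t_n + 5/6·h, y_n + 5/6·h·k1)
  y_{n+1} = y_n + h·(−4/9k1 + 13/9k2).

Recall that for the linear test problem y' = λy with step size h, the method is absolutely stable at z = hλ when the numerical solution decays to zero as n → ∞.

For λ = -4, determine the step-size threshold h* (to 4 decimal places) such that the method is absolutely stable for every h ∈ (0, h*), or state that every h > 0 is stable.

With y'=λy (z=hλ):
  k1=λy_n ⇒ h·k1=z·y_n;  k2=λ(1+5/6z)y_n ⇒ h·k2=z(1+5/6z)y_n
  y_{n+1}/y_n = 1 − 4/9z + 13/9z(1+5/6z) = 1 + z + 65/54z²
  ⇒ R(z) = 1 + z + 65/54z².

Find x<0 with |R(x)|<1.
x=-1.51: |R|=2.2346
R=1: x+65/54x²=0 ⇒ x=−54/65=-0.8308; min R=1−1/(4·65/54)=0.7923>−1
Confirm numerically:
  x=-0.776: |R|=0.94884 <1
  x=-0.736: |R|=0.91604 <1
  x=-0.730: |R|=0.91145 <1
  x=-0.382: |R|=0.79365 <1
  x=-1.116: |R|=1.38316 >1
  x=-0.964: |R|=1.15460 >1
Stable set (-0.8308, 0).

(-0.8308,0); λ=-4 ⇒ h* = (54/65)/4 = 0.2077.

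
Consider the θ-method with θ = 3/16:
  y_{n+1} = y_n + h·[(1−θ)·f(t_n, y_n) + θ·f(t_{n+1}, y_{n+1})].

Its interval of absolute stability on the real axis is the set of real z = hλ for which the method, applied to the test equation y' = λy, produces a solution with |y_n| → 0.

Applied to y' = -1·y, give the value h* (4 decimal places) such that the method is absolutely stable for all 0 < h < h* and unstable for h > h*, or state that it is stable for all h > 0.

(-3.2000,0); λ=-1 ⇒ h* = (16/5)/1 = 3.2000.

With y'=λy (z=hλ):
  y_{n+1} = y_n + z·[13/16·y_n + 3/16·y_{n+1}] ⇒ (1 − 3/16z)y_{n+1} = (1 + 13/16z)y_n
  ⇒ R(z) = (1 + 13/16z)/(1 − 3/16z).

Find x<0 with |R(x)|<1.
x=-1.59: |R|=0.2248
R=−1: 1+13/16x = −1+3/16x ⇒ -5/8x=2 ⇒ x=2/(-5/8)=-3.2000
Confirm numerically:
  x=-2.208: |R|=0.56153 <1
  x=-1.719: |R|=0.30000 <1
  x=-1.314: |R|=0.05426 <1
  x=-3.651: |R|=1.16733 >1
  x=-3.332: |R|=1.05078 >1
So |R|<1 on (-3.2000, 0).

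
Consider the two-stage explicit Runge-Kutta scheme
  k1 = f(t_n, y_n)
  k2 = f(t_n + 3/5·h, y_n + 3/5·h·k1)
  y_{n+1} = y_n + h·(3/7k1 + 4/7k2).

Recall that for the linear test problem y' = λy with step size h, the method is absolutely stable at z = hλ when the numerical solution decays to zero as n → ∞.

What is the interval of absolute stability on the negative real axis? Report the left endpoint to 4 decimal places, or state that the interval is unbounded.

With y'=λy (z=hλ):
  k1=λy_n ⇒ h·k1=z·y_n;  k2=λ(1+3/5z)y_n ⇒ h·k2=z(1+3/5z)y_n
  y_{n+1}/y_n = 1 + 3/7z + 4/7z(1+3/5z) = 1 + z + 12/35z²
  R(z) = 1 + z + 12/35z².

Find x<0 with |R(x)|<1.
x=-0.33: |R|=0.7073
R=1: x+12/35x²=0 ⇒ x=−35/12=-2.9167; min R=1−1/(4·12/35)=0.2708>−1
Confirm numerically:
  x=-2.841: |R|=0.92630 <1
  x=-2.196: |R|=0.45740 <1
  x=-1.362: |R|=0.27402 <1
  x=-1.231: |R|=0.28855 <1
  x=-3.190: |R|=1.29895 >1
  x=-2.990: |R|=1.07518 >1
Stable set (-2.9167, 0).

(-2.9167, 0).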